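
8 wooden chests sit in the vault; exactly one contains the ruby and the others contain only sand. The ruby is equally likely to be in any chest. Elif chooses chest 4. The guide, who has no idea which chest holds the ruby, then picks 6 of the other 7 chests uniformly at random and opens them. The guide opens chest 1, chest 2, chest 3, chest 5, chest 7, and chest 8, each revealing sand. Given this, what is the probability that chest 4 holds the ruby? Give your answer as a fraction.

Because the guide chose which chests to open without knowing where the ruby is, the choice is independent of the prize location. Learning that none of the 6 opened chests holds the ruby simply rules out those 6 locations and leaves the remaining 2 chests still equally likely by symmetry.
So P(the ruby in chest 4) = 1/2.

1/2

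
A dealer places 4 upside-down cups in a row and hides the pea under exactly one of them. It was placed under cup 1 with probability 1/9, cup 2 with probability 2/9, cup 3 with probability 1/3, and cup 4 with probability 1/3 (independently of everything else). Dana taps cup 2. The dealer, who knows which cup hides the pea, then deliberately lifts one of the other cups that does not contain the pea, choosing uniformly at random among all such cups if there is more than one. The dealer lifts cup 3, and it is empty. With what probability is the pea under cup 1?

Condition on the true location of the pea.
If it is under cup 1 (prior 1/9): the dealer has 2 equally likely choices, so probability 1/2; weight (1/9)·(1/2) = 1/18.
If it is under cup 2 (prior 2/9): the dealer has 3 equally likely choices, so probability 1/3; weight (2/9)·(1/3) = 2/27.
If it is under cup 3 (prior 1/3): the dealer opened cup 3, so this case is ruled out; weight (1/3)·0 = 0.
If it is under cup 4 (prior 1/3): the dealer has 2 equally likely choices, so probability 1/2; weight (1/3)·(1/2) = 1/6.
The weights sum to 8/27.
So P(the pea under cup 1 | the dealer opened cup 3) = (1/18) / (8/27) = 3/16.

3/16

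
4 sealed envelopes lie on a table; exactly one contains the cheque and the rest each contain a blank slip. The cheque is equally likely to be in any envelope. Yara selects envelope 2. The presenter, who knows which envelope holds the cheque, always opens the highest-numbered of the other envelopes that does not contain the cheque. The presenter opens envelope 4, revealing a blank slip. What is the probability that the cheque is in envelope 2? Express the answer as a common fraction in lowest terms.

Apply Bayes' rule, conditioning on where the cheque actually is.
If it is in any of envelopes 1, 2, and 3 (prior 1/4 each): envelope 4 is the highest-numbered option available, probability 1; weight (1/4)·1 = 1/4 each.
If it is in envelope 4 (prior 1/4): the presenter opened envelope 4, so this case is ruled out; weight (1/4)·0 = 0.
The weights sum to 3/4.
So P(the cheque in envelope 2 | the presenter opened envelope 4) = (1/4) / (3/4) = 1/3.

1/3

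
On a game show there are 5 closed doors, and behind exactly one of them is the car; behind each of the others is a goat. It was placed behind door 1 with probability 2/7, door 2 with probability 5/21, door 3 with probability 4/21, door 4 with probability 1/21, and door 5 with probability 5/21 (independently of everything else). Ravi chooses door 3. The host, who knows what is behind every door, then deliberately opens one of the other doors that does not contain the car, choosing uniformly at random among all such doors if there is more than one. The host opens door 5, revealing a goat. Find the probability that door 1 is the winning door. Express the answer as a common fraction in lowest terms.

Condition on the true location of the car.
If it is behind door 1 (prior 2/7): the host has 3 equally likely choices, so probability 1/3; weight (2/7)·(1/3) = 2/21.
If it is behind door 2 (prior 5/21): the host has 3 equally likely choices, so probability 1/3; weight (5/21)·(1/3) = 5/63.
If it is behind door 3 (prior 4/21): the host has 4 equally likely choices, so probability 1/4; weight (4/21)·(1/4) = 1/21.
If it is behind door 4 (prior 1/21): the host has 3 equally likely choices, so probability 1/3; weight (1/21)·(1/3) = 1/63.
If it is behind door 5 (prior 5/21): the host opened door 5, so this case is ruled out; weight (5/21)·0 = 0.
The weights sum to 5/21.
So P(the car behind door 1 | the host opened door 5) = (2/21) / (5/21) = 2/5.

2/5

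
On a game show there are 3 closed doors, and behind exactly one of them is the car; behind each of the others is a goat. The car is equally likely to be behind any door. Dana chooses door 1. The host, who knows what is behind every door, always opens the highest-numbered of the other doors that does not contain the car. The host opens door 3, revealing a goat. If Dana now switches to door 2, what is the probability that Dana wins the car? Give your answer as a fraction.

1/2

Consider each possible location of the car in turn.
If it is behind either of doors 1 and 2 (prior 1/3 each): door 3 is the highest-numbered option available, probability 1; weight (1/3)·1 = 1/3 each.
If it is behind door 3 (prior 1/3): the host opened door 3, so this case is ruled out; weight (1/3)·0 = 0.
The weights sum to 2/3.
So P(the car behind door 2 | the host opened door 3) = (1/3) / (2/3) = 1/2.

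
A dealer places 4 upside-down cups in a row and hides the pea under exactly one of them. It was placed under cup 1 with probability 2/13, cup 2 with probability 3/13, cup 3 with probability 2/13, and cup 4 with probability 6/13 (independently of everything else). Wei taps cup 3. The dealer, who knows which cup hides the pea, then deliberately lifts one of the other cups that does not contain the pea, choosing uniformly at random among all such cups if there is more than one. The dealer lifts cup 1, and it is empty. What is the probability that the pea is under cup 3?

Condition on the true location of the pea.
If it is under cup 1 (prior 2/13): the dealer opened cup 1, so this case is ruled out; weight (2/13)·0 = 0.
If it is under cup 2 (prior 3/13): the dealer has 2 equally likely choices, so probability 1/2; weight (3/13)·(1/2) = 3/26.
If it is under cup 3 (prior 2/13): the dealer has 3 equally likely choices, so probability 1/3; weight (2/13)·(1/3) = 2/39.
If it is under cup 4 (prior 6/13): the dealer has 2 equally likely choices, so probability 1/2; weight (6/13)·(1/2) = 3/13.
The weights sum to 31/78.
So P(the pea under cup 3 | the dealer opened cup 1) = (2/39) / (31/78) = 4/31.

4/31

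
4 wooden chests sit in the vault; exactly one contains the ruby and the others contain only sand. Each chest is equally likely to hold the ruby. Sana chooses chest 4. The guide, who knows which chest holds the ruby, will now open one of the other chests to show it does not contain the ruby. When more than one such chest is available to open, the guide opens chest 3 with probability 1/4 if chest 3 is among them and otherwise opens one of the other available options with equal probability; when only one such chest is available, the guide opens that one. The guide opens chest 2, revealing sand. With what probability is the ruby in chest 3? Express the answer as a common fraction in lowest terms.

4/13

Apply Bayes' rule, conditioning on where the ruby actually is.
If it is in chest 1 (prior 1/4): chest 3 is available but not opened, probability 3/4; weight (1/4)·(3/4) = 3/16.
If it is in chest 2 (prior 1/4): the guide opened chest 2, so this case is ruled out; weight (1/4)·0 = 0.
If it is in chest 3 (prior 1/4): chest 3 holds the prize so is unavailable; the guide chooses uniformly among the 2 others, probability 1/2; weight (1/4)·(1/2) = 1/8.
If it is in chest 4 (prior 1/4): chest 3 is available but not opened; chest 2 gets probability (1 − 1/4)/2 = 3/8; weight (1/4)·(3/8) = 3/32.
The weights sum to 13/32.
So P(the ruby in chest 3 | the guide opened chest 2) = (1/8) / (13/32) = 4/13.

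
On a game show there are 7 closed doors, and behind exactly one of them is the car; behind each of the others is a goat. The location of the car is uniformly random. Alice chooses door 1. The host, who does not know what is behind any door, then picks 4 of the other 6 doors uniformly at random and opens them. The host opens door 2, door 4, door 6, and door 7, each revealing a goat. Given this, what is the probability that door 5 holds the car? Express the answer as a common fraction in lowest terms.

1/3

Consider each possible location of the car in turn.
If it is behind any of doors 1, 3, and 5 (prior 1/7 each): the host picks exactly this set with probability 1/15 regardless, and none is the prize; weight (1/7)·(1/15) = 1/105 each.
If it is behind any of doors 2, 4, 6, and 7 (prior 1/7 each): that door was opened and seen not to hold the prize — ruled out; weight (1/7)·0 = 0 each.
The weights sum to 1/35.
So P(the car behind door 5 | the host opened door 2, door 4, door 6, and door 7) = (1/105) / (1/35) = 1/3.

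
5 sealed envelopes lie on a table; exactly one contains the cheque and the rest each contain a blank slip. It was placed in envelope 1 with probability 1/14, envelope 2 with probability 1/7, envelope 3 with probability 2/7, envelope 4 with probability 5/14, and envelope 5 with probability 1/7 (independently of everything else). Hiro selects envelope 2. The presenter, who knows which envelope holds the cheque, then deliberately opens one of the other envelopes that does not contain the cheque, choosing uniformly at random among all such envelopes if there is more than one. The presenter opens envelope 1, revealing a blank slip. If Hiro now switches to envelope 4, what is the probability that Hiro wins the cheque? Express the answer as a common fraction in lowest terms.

2/5

Consider each possible location of the cheque in turn.
If it is in envelope 1 (prior 1/14): the presenter opened envelope 1, so this case is ruled out; weight (1/14)·0 = 0.
If it is in envelope 2 (prior 1/7): the presenter has 4 equally likely choices, so probability 1/4; weight (1/7)·(1/4) = 1/28.
If it is in envelope 3 (prior 2/7): the presenter has 3 equally likely choices, so probability 1/3; weight (2/7)·(1/3) = 2/21.
If it is in envelope 4 (prior 5/14): the presenter has 3 equally likely choices, so probability 1/3; weight (5/14)·(1/3) = 5/42.
If it is in envelope 5 (prior 1/7): the presenter has 3 equally likely choices, so probability 1/3; weight (1/7)·(1/3) = 1/21.
The weights sum to 25/84.
So P(the cheque in envelope 4 | the presenter opened envelope 1) = (5/42) / (25/84) = 2/5.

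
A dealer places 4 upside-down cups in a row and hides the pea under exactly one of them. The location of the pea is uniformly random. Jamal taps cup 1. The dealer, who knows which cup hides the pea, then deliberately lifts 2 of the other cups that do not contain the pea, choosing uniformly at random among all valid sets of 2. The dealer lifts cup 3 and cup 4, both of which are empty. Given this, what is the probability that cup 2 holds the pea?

3/4

Apply Bayes' rule, conditioning on where the pea actually is.
If it is under cup 1 (prior 1/4): the dealer has 3 equally likely choices, so probability 1/3; weight (1/4)·(1/3) = 1/12.
If it is under cup 2 (prior 1/4): the dealer has no choice, probability 1; weight (1/4)·1 = 1/4.
If it is under either of cups 3 and 4 (prior 1/4 each): that cup was opened and seen not to hold the prize — ruled out; weight (1/4)·0 = 0 each.
The weights sum to 1/3.
So P(the pea under cup 2 | the dealer opened cup 3 and cup 4) = (1/4) / (1/3) = 3/4.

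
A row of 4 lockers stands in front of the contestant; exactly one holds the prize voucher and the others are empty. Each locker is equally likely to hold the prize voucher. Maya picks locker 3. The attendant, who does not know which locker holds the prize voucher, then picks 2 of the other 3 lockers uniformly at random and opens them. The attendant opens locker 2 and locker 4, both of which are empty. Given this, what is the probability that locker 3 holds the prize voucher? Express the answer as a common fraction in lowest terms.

1/2

Because the attendant chose which lockers to open without knowing where the prize voucher is, the choice is independent of the prize location. Learning that none of the 2 opened lockers holds the prize voucher simply rules out those 2 locations and leaves the remaining 2 lockers still equally likely by symmetry.
So P(the prize voucher in locker 3) = 1/2.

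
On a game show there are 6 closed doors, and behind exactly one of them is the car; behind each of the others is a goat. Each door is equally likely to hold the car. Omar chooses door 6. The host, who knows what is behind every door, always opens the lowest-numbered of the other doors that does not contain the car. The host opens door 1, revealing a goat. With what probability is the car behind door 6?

1/5

Apply Bayes' rule, conditioning on where the car actually is.
If it is behind door 1 (prior 1/6): the host opened door 1, so this case is ruled out; weight (1/6)·0 = 0.
If it is behind any of doors 2, 3, 4, 5, and 6 (prior 1/6 each): door 1 is the lowest-numbered option available, probability 1; weight (1/6)·1 = 1/6 each.
The weights sum to 5/6.
So P(the car behind door 6 | the host opened door 1) = (1/6) / (5/6) = 1/5.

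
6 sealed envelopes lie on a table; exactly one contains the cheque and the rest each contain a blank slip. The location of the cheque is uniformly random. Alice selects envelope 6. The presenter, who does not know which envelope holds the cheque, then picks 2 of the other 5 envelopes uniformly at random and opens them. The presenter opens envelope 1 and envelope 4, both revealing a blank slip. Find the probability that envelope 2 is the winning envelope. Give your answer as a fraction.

Apply Bayes' rule, conditioning on where the cheque actually is.
If it is in either of envelopes 1 and 4 (prior 1/6 each): that envelope was opened and seen not to hold the prize — ruled out; weight (1/6)·0 = 0 each.
If it is in any of envelopes 2, 3, 5, and 6 (prior 1/6 each): the presenter picks exactly this set with probability 1/10 regardless, and none is the prize; weight (1/6)·(1/10) = 1/60 each.
The weights sum to 1/15.
So P(the cheque in envelope 2 | the presenter opened envelope 1 and envelope 4) = (1/60) / (1/15) = 1/4.

1/4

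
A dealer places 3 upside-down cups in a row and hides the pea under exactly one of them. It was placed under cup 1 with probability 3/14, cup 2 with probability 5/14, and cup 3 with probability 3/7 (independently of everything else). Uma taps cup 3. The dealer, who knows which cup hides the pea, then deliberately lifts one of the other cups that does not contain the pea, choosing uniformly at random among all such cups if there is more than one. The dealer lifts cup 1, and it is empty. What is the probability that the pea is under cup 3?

Condition on the true location of the pea.
If it is under cup 1 (prior 3/14): the dealer opened cup 1, so this case is ruled out; weight (3/14)·0 = 0.
If it is under cup 2 (prior 5/14): the dealer has no choice, probability 1; weight (5/14)·1 = 5/14.
If it is under cup 3 (prior 3/7): the dealer has 2 equally likely choices, so probability 1/2; weight (3/7)·(1/2) = 3/14.
The weights sum to 4/7.
So P(the pea under cup 3 | the dealer opened cup 1) = (3/14) / (4/7) = 3/8.

3/8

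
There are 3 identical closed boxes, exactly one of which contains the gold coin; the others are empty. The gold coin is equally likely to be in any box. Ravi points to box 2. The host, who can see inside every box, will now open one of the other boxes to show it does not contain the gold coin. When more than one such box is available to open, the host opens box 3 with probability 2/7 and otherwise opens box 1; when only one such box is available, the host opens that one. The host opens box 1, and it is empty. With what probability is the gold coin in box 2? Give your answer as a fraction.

Condition on the true location of the gold coin.
If it is in box 1 (prior 1/3): the host opened box 1, so this case is ruled out; weight (1/3)·0 = 0.
If it is in box 2 (prior 1/3): box 3 is available but not opened, probability 5/7; weight (1/3)·(5/7) = 5/21.
If it is in box 3 (prior 1/3): only box 1 is available, probability 1; weight (1/3)·1 = 1/3.
The weights sum to 4/7.
So P(the gold coin in box 2 | the host opened box 1) = (5/21) / (4/7) = 5/12.

5/12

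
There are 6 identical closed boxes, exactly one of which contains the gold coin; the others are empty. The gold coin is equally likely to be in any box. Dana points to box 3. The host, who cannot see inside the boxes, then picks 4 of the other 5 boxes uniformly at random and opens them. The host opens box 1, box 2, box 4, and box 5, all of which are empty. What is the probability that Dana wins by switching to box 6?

Because the host chose which boxes to open without knowing where the gold coin is, the choice is independent of the prize location. Learning that none of the 4 opened boxes holds the gold coin simply rules out those 4 locations and leaves the remaining 2 boxes still equally likely by symmetry.
So P(the gold coin in box 6) = 1/2.

1/2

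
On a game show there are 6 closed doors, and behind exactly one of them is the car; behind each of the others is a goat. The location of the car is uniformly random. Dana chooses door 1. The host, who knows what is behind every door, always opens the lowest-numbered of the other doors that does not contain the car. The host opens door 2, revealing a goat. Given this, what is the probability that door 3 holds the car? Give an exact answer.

Condition on the true location of the car.
If it is behind any of doors 1, 3, 4, 5, and 6 (prior 1/6 each): door 2 is the lowest-numbered option available, probability 1; weight (1/6)·1 = 1/6 each.
If it is behind door 2 (prior 1/6): the host opened door 2, so this case is ruled out; weight (1/6)·0 = 0.
The weights sum to 5/6.
So P(the car behind door 3 | the host opened door 2) = (1/6) / (5/6) = 1/5.

1/5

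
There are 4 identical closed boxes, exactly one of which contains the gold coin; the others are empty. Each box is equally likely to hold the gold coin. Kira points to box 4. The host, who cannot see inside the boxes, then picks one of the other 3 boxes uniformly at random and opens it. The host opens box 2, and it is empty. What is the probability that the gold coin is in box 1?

Condition on the true location of the gold coin.
If it is in any of boxes 1, 3, and 4 (prior 1/4 each): the host picks box 2 with probability 1/3 regardless, and it is not the prize; weight (1/4)·(1/3) = 1/12 each.
If it is in box 2 (prior 1/4): the host opened box 2, so this case is ruled out; weight (1/4)·0 = 0.
The weights sum to 1/4.
So P(the gold coin in box 1 | the host opened box 2) = (1/12) / (1/4) = 1/3.

1/3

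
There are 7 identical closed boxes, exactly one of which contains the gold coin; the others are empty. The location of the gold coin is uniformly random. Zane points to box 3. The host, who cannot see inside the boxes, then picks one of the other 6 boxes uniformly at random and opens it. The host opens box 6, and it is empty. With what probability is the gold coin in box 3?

1/6

Consider each possible location of the gold coin in turn.
If it is in any of boxes 1, 2, 3, 4, 5, and 7 (prior 1/7 each): the host picks box 6 with probability 1/6 regardless, and it is not the prize; weight (1/7)·(1/6) = 1/42 each.
If it is in box 6 (prior 1/7): the host opened box 6, so this case is ruled out; weight (1/7)·0 = 0.
The weights sum to 1/7.
So P(the gold coin in box 3 | the host opened box 6) = (1/42) / (1/7) = 1/6.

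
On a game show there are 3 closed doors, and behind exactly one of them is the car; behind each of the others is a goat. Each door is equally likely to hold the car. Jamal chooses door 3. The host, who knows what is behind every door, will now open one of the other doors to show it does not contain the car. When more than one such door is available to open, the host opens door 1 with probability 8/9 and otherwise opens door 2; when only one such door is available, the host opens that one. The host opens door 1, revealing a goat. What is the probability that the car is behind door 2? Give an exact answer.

9/17

Condition on the true location of the car.
If it is behind door 1 (prior 1/3): the host opened door 1, so this case is ruled out; weight (1/3)·0 = 0.
If it is behind door 2 (prior 1/3): only door 1 is available, probability 1; weight (1/3)·1 = 1/3.
If it is behind door 3 (prior 1/3): door 1 is available, opened with probability 8/9; weight (1/3)·(8/9) = 8/27.
The weights sum to 17/27.
So P(the car behind door 2 | the host opened door 1) = (1/3) / (17/27) = 9/17.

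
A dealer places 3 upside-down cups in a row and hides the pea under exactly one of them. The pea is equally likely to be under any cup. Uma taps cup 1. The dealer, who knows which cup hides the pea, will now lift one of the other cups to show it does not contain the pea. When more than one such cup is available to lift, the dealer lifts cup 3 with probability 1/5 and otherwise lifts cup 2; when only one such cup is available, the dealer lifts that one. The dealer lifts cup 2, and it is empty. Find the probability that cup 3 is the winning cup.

Condition on the true location of the pea.
If it is under cup 1 (prior 1/3): cup 3 is available but not opened, probability 4/5; weight (1/3)·(4/5) = 4/15.
If it is under cup 2 (prior 1/3): the dealer opened cup 2, so this case is ruled out; weight (1/3)·0 = 0.
If it is under cup 3 (prior 1/3): only cup 2 is available, probability 1; weight (1/3)·1 = 1/3.
The weights sum to 3/5.
So P(the pea under cup 3 | the dealer opened cup 2) = (1/3) / (3/5) = 5/9.

5/9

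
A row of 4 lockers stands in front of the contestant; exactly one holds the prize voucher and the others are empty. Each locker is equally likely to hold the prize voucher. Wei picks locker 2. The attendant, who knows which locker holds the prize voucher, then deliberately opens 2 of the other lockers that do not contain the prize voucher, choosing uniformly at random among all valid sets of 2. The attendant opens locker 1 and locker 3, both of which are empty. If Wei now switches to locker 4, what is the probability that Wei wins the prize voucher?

Apply Bayes' rule, conditioning on where the prize voucher actually is.
If it is in either of lockers 1 and 3 (prior 1/4 each): that locker was opened and seen not to hold the prize — ruled out; weight (1/4)·0 = 0 each.
If it is in locker 2 (prior 1/4): the attendant has 3 equally likely choices, so probability 1/3; weight (1/4)·(1/3) = 1/12.
If it is in locker 4 (prior 1/4): the attendant has no choice, probability 1; weight (1/4)·1 = 1/4.
The weights sum to 1/3.
So P(the prize voucher in locker 4 | the attendant opened locker 1 and locker 3) = (1/4) / (1/3) = 3/4.

3/4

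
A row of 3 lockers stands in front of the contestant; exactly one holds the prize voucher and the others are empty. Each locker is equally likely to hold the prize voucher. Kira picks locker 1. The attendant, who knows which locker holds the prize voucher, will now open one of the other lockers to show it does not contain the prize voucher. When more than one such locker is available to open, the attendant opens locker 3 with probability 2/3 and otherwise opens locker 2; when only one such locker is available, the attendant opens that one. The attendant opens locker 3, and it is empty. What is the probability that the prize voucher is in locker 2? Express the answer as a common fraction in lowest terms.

3/5

Condition on the true location of the prize voucher.
If it is in locker 1 (prior 1/3): locker 3 is available, opened with probability 2/3; weight (1/3)·(2/3) = 2/9.
If it is in locker 2 (prior 1/3): only locker 3 is available, probability 1; weight (1/3)·1 = 1/3.
If it is in locker 3 (prior 1/3): the attendant opened locker 3, so this case is ruled out; weight (1/3)·0 = 0.
The weights sum to 5/9.
So P(the prize voucher in locker 2 | the attendant opened locker 3) = (1/3) / (5/9) = 3/5.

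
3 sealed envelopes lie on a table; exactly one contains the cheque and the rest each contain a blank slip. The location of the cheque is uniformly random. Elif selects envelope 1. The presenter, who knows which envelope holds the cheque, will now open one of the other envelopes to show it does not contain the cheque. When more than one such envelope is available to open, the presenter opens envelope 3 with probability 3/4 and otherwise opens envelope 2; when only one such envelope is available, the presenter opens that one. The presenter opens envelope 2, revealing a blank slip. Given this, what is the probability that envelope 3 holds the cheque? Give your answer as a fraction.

4/5

Condition on the true location of the cheque.
If it is in envelope 1 (prior 1/3): envelope 3 is available but not opened, probability 1/4; weight (1/3)·(1/4) = 1/12.
If it is in envelope 2 (prior 1/3): the presenter opened envelope 2, so this case is ruled out; weight (1/3)·0 = 0.
If it is in envelope 3 (prior 1/3): only envelope 2 is available, probability 1; weight (1/3)·1 = 1/3.
The weights sum to 5/12.
So P(the cheque in envelope 3 | the presenter opened envelope 2) = (1/3) / (5/12) = 4/5.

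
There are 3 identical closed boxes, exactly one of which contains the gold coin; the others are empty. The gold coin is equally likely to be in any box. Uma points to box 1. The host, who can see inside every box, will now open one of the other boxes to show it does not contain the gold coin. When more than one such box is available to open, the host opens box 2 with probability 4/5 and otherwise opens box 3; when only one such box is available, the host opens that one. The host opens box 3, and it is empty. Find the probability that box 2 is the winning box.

5/6

Apply Bayes' rule, conditioning on where the gold coin actually is.
If it is in box 1 (prior 1/3): box 2 is available but not opened, probability 1/5; weight (1/3)·(1/5) = 1/15.
If it is in box 2 (prior 1/3): only box 3 is available, probability 1; weight (1/3)·1 = 1/3.
If it is in box 3 (prior 1/3): the host opened box 3, so this case is ruled out; weight (1/3)·0 = 0.
The weights sum to 2/5.
So P(the gold coin in box 2 | the host opened box 3) = (1/3) / (2/5) = 5/6.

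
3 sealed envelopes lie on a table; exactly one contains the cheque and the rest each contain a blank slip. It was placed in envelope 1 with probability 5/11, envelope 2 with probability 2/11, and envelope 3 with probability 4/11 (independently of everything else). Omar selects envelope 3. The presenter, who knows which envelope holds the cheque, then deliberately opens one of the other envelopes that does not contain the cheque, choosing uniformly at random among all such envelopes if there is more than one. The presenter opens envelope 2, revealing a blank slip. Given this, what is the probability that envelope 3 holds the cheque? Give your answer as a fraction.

2/7

Consider each possible location of the cheque in turn.
If it is in envelope 1 (prior 5/11): the presenter has no choice, probability 1; weight (5/11)·1 = 5/11.
If it is in envelope 2 (prior 2/11): the presenter opened envelope 2, so this case is ruled out; weight (2/11)·0 = 0.
If it is in envelope 3 (prior 4/11): the presenter has 2 equally likely choices, so probability 1/2; weight (4/11)·(1/2) = 2/11.
The weights sum to 7/11.
So P(the cheque in envelope 3 | the presenter opened envelope 2) = (2/11) / (7/11) = 2/7.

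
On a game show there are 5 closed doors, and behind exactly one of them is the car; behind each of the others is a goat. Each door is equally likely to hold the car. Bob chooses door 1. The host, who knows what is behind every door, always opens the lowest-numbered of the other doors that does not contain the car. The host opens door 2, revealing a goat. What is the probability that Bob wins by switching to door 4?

Condition on the true location of the car.
If it is behind any of doors 1, 3, 4, and 5 (prior 1/5 each): door 2 is the lowest-numbered option available, probability 1; weight (1/5)·1 = 1/5 each.
If it is behind door 2 (prior 1/5): the host opened door 2, so this case is ruled out; weight (1/5)·0 = 0.
The weights sum to 4/5.
So P(the car behind door 4 | the host opened door 2) = (1/5) / (4/5) = 1/4.

1/4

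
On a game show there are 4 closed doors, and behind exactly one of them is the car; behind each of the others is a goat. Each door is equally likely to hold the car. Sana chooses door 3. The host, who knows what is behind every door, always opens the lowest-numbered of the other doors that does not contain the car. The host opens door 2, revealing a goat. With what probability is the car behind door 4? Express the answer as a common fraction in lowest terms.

Condition on the true location of the car.
If it is behind door 1 (prior 1/4): door 2 is the lowest-numbered option available, probability 1; weight (1/4)·1 = 1/4.
If it is behind door 2 (prior 1/4): the host opened door 2, so this case is ruled out; weight (1/4)·0 = 0.
If it is behind either of doors 3 and 4 (prior 1/4 each): the host would have opened door 1 instead, probability 0; weight (1/4)·0 = 0 each.
The weights sum to 1/4.
So P(the car behind door 4 | the host opened door 2) = 0 / (1/4) = 0.

0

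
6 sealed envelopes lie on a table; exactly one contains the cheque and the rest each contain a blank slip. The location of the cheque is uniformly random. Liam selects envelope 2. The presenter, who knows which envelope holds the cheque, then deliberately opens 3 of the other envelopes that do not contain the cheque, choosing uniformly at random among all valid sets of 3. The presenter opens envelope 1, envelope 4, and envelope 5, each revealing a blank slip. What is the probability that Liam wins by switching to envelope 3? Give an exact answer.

Condition on the true location of the cheque.
If it is in any of envelopes 1, 4, and 5 (prior 1/6 each): that envelope was opened and seen not to hold the prize — ruled out; weight (1/6)·0 = 0 each.
If it is in envelope 2 (prior 1/6): the presenter has 10 equally likely choices, so probability 1/10; weight (1/6)·(1/10) = 1/60.
If it is in either of envelopes 3 and 6 (prior 1/6 each): the presenter has 4 equally likely choices, so probability 1/4; weight (1/6)·(1/4) = 1/24 each.
The weights sum to 1/10.
So P(the cheque in envelope 3 | the presenter opened envelope 1, envelope 4, and envelope 5) = (1/24) / (1/10) = 5/12.

5/12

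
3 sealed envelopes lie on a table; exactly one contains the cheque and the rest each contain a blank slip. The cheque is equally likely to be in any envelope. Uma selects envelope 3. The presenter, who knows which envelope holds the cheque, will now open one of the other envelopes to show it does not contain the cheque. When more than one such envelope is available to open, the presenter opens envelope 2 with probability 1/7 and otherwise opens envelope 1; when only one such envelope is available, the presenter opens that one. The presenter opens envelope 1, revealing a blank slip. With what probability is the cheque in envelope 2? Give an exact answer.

Condition on the true location of the cheque.
If it is in envelope 1 (prior 1/3): the presenter opened envelope 1, so this case is ruled out; weight (1/3)·0 = 0.
If it is in envelope 2 (prior 1/3): only envelope 1 is available, probability 1; weight (1/3)·1 = 1/3.
If it is in envelope 3 (prior 1/3): envelope 2 is available but not opened, probability 6/7; weight (1/3)·(6/7) = 2/7.
The weights sum to 13/21.
So P(the cheque in envelope 2 | the presenter opened envelope 1) = (1/3) / (13/21) = 7/13.

7/13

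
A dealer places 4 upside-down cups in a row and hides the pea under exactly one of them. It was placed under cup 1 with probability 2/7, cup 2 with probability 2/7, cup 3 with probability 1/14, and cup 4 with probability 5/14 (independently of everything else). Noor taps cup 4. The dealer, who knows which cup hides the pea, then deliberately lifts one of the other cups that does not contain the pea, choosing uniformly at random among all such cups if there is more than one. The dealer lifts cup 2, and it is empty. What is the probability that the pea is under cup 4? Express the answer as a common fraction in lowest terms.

2/5

Consider each possible location of the pea in turn.
If it is under cup 1 (prior 2/7): the dealer has 2 equally likely choices, so probability 1/2; weight (2/7)·(1/2) = 1/7.
If it is under cup 2 (prior 2/7): the dealer opened cup 2, so this case is ruled out; weight (2/7)·0 = 0.
If it is under cup 3 (prior 1/14): the dealer has 2 equally likely choices, so probability 1/2; weight (1/14)·(1/2) = 1/28.
If it is under cup 4 (prior 5/14): the dealer has 3 equally likely choices, so probability 1/3; weight (5/14)·(1/3) = 5/42.
The weights sum to 25/84.
So P(the pea under cup 4 | the dealer opened cup 2) = (5/42) / (25/84) = 2/5.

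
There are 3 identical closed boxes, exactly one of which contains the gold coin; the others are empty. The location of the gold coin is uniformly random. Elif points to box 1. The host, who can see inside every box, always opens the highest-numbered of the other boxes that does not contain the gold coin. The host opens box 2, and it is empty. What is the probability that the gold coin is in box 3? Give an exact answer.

1

Consider each possible location of the gold coin in turn.
If it is in box 1 (prior 1/3): the host would have opened box 3 instead, probability 0; weight (1/3)·0 = 0.
If it is in box 2 (prior 1/3): the host opened box 2, so this case is ruled out; weight (1/3)·0 = 0.
If it is in box 3 (prior 1/3): box 2 is the highest-numbered option available, probability 1; weight (1/3)·1 = 1/3.
The weights sum to 1/3.
So P(the gold coin in box 3 | the host opened box 2) = (1/3) / (1/3) = 1.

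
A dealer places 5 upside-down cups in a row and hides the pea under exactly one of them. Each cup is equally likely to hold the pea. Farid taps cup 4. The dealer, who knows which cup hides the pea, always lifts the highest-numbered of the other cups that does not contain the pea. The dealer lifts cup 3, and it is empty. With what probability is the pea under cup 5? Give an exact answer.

Apply Bayes' rule, conditioning on where the pea actually is.
If it is under any of cups 1, 2, and 4 (prior 1/5 each): the dealer would have opened cup 5 instead, probability 0; weight (1/5)·0 = 0 each.
If it is under cup 3 (prior 1/5): the dealer opened cup 3, so this case is ruled out; weight (1/5)·0 = 0.
If it is under cup 5 (prior 1/5): cup 3 is the highest-numbered option available, probability 1; weight (1/5)·1 = 1/5.
The weights sum to 1/5.
So P(the pea under cup 5 | the dealer opened cup 3) = (1/5) / (1/5) = 1.

1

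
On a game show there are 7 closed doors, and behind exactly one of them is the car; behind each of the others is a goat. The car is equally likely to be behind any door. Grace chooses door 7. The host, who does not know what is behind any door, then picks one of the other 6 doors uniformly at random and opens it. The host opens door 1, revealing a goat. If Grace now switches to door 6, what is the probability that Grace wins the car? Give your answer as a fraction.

1/6

Consider each possible location of the car in turn.
If it is behind door 1 (prior 1/7): the host opened door 1, so this case is ruled out; weight (1/7)·0 = 0.
If it is behind any of doors 2, 3, 4, 5, 6, and 7 (prior 1/7 each): the host picks door 1 with probability 1/6 regardless, and it is not the prize; weight (1/7)·(1/6) = 1/42 each.
The weights sum to 1/7.
So P(the car behind door 6 | the host opened door 1) = (1/42) / (1/7) = 1/6.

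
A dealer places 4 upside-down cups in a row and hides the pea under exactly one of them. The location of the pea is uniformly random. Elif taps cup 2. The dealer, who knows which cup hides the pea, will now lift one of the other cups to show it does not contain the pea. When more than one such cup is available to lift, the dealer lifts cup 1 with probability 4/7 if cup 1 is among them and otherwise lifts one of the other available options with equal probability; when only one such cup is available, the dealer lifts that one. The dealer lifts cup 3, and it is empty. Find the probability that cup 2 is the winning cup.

Apply Bayes' rule, conditioning on where the pea actually is.
If it is under cup 1 (prior 1/4): cup 1 holds the prize so is unavailable; the dealer chooses uniformly among the 2 others, probability 1/2; weight (1/4)·(1/2) = 1/8.
If it is under cup 2 (prior 1/4): cup 1 is available but not opened; cup 3 gets probability (1 − 4/7)/2 = 3/14; weight (1/4)·(3/14) = 3/56.
If it is under cup 3 (prior 1/4): the dealer opened cup 3, so this case is ruled out; weight (1/4)·0 = 0.
If it is under cup 4 (prior 1/4): cup 1 is available but not opened, probability 3/7; weight (1/4)·(3/7) = 3/28.
The weights sum to 2/7.
So P(the pea under cup 2 | the dealer opened cup 3) = (3/56) / (2/7) = 3/16.

3/16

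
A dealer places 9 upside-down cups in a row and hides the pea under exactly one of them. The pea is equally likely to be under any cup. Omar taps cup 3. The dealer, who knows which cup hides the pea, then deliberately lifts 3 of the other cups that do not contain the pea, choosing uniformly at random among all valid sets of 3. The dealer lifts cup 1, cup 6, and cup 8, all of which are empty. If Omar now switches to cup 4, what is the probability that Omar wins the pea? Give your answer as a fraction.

Apply Bayes' rule, conditioning on where the pea actually is.
If it is under any of cups 1, 6, and 8 (prior 1/9 each): that cup was opened and seen not to hold the prize — ruled out; weight (1/9)·0 = 0 each.
If it is under any of cups 2, 4, 5, 7, and 9 (prior 1/9 each): the dealer has 35 equally likely choices, so probability 1/35; weight (1/9)·(1/35) = 1/315 each.
If it is under cup 3 (prior 1/9): the dealer has 56 equally likely choices, so probability 1/56; weight (1/9)·(1/56) = 1/504.
The weights sum to 1/56.
So P(the pea under cup 4 | the dealer opened cup 1, cup 6, and cup 8) = (1/315) / (1/56) = 8/45.

8/45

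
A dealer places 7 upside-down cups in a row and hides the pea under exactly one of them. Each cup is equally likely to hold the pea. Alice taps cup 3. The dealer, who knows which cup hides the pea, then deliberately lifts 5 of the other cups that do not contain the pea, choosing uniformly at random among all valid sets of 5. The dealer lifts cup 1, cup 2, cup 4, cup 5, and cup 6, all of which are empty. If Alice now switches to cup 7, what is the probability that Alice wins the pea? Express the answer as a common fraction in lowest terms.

6/7

Apply Bayes' rule, conditioning on where the pea actually is.
If it is under any of cups 1, 2, 4, 5, and 6 (prior 1/7 each): that cup was opened and seen not to hold the prize — ruled out; weight (1/7)·0 = 0 each.
If it is under cup 3 (prior 1/7): the dealer has 6 equally likely choices, so probability 1/6; weight (1/7)·(1/6) = 1/42.
If it is under cup 7 (prior 1/7): the dealer has no choice, probability 1; weight (1/7)·1 = 1/7.
The weights sum to 1/6.
So P(the pea under cup 7 | the dealer opened cup 1, cup 2, cup 4, cup 5, and cup 6) = (1/7) / (1/6) = 6/7.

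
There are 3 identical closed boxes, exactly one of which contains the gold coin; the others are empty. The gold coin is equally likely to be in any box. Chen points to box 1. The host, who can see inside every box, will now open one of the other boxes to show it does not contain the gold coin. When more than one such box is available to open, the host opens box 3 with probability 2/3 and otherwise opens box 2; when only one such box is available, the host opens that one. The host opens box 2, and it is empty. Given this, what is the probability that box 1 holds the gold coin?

1/4

Condition on the true location of the gold coin.
If it is in box 1 (prior 1/3): box 3 is available but not opened, probability 1/3; weight (1/3)·(1/3) = 1/9.
If it is in box 2 (prior 1/3): the host opened box 2, so this case is ruled out; weight (1/3)·0 = 0.
If it is in box 3 (prior 1/3): only box 2 is available, probability 1; weight (1/3)·1 = 1/3.
The weights sum to 4/9.
So P(the gold coin in box 1 | the host opened box 2) = (1/9) / (4/9) = 1/4.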